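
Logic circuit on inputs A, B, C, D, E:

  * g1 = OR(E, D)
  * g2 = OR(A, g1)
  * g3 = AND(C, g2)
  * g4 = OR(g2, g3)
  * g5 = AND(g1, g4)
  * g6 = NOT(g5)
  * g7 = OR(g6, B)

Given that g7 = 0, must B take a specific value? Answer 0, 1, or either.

0

g7 = OR(g6, B) must be 0, so both g6 = 0 and B = 0.
g6 = NOT(g5) must be 0, so g5 = 1.
g5 = AND(g1, g4) must be 1, so both g1 = 1 and g4 = 1.
Every assignment with g7 = 0 has B = 0; there are 12 such assignment(s).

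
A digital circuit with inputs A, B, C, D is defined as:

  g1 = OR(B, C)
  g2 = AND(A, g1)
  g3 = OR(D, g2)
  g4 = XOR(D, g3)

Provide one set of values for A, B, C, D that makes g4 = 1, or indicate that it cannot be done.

g4 = XOR(D, g3) must be 1, so D and g3 differ.
Check with A=1, B=1, C=0, D=0:
g1 = OR(B, C) = OR(1, 0) = 1
g2 = AND(A, g1) = AND(1, 1) = 1
g3 = OR(D, g2) = OR(0, 1) = 1
g4 = XOR(D, g3) = XOR(0, 1) = 1
So g4 = 1 as required.

A=1, B=1, C=0, D=0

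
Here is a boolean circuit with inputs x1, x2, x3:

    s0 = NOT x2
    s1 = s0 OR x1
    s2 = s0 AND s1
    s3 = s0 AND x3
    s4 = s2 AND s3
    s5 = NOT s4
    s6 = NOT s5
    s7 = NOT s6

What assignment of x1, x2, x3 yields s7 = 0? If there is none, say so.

s7 = NOT s6 must be 0, so s6 = 1.
s6 = NOT s5 must be 1, so s5 = 0.
Check with x1=0 x2=0 x3=1:
s0 = NOT x2 = NOT 0 = 1
s1 = s0 OR x1 = 1 OR 0 = 1
s2 = s0 AND s1 = 1 AND 1 = 1
s3 = s0 AND x3 = 1 AND 1 = 1
s4 = s2 AND s3 = 1 AND 1 = 1
s5 = NOT s4 = NOT 1 = 0
s6 = NOT s5 = NOT 0 = 1
s7 = NOT s6 = NOT 1 = 0
So s7 = 0 as required.

x1=0 x2=0 x3=1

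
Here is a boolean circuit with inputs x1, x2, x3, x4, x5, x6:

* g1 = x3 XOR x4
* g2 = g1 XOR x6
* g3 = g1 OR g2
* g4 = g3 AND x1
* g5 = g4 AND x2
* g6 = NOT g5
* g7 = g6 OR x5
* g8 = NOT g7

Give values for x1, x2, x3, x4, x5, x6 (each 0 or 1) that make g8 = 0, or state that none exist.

x1=1, x2=0, x3=0, x4=1, x5=1, x6=1

g8 = NOT g7 must be 0, so g7 = 1.
Check with x1=1, x2=0, x3=0, x4=1, x5=1, x6=1:
g1 = x3 XOR x4 = 0 XOR 1 = 1
g2 = g1 XOR x6 = 1 XOR 1 = 0
g3 = g1 OR g2 = 1 OR 0 = 1
g4 = g3 AND x1 = 1 AND 1 = 1
g5 = g4 AND x2 = 1 AND 0 = 0
g6 = NOT g5 = NOT 0 = 1
g7 = g6 OR x5 = 1 OR 1 = 1
g8 = NOT g7 = NOT 1 = 0
So g8 = 0 as required.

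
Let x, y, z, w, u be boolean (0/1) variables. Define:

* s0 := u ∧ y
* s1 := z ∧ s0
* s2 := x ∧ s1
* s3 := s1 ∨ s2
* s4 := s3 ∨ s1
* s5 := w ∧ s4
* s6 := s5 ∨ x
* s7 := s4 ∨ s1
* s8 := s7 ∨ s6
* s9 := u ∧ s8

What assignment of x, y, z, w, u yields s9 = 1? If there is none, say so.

s9 = u ∧ s8 must be 1, so both u = 1 and s8 = 1.
Check with x=0, y=1, z=1, w=0, u=1:
s0 = u ∧ y = 1 ∧ 1 = 1
s1 = z ∧ s0 = 1 ∧ 1 = 1
s2 = x ∧ s1 = 0 ∧ 1 = 0
s3 = s1 ∨ s2 = 1 ∨ 0 = 1
s4 = s3 ∨ s1 = 1 ∨ 1 = 1
s5 = w ∧ s4 = 0 ∧ 1 = 0
s6 = s5 ∨ x = 0 ∨ 0 = 0
s7 = s4 ∨ s1 = 1 ∨ 1 = 1
s8 = s7 ∨ s6 = 1 ∨ 0 = 1
s9 = u ∧ s8 = 1 ∧ 1 = 1
So s9 = 1 as required.

x=0, y=1, z=1, w=0, u=1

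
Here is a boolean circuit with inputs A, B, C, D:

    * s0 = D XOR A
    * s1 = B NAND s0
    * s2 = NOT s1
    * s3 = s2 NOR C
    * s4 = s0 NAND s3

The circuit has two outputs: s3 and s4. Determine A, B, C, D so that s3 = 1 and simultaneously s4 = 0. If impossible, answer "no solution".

A=1, B=0, C=0, D=0

Check with A=1, B=0, C=0, D=0:
s0 = D XOR A = 0 XOR 1 = 1
s1 = B NAND s0 = 0 NAND 1 = 1
s2 = NOT s1 = NOT 1 = 0
s3 = s2 NOR C = 0 NOR 0 = 1
s4 = s0 NAND s3 = 1 NAND 1 = 0
So s3 = 1 and s4 = 0.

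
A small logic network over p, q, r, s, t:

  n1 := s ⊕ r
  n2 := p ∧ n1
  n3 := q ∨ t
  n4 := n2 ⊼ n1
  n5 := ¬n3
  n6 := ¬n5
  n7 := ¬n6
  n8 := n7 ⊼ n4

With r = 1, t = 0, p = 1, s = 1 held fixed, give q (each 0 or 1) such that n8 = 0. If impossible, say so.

q=0

n8 = n7 ⊼ n4 must be 0, so both n7 = 1 and n4 = 1.
n7 = ¬n6 must be 1, so n6 = 0.
Check with r = 1, t = 0, p = 1, s = 1 and q=0:
n1 = s ⊕ r = 1 ⊕ 1 = 0
n2 = p ∧ n1 = 1 ∧ 0 = 0
n3 = q ∨ t = 0 ∨ 0 = 0
n4 = n2 ⊼ n1 = 0 ⊼ 0 = 1
n5 = ¬n3 = ¬0 = 1
n6 = ¬n5 = ¬1 = 0
n7 = ¬n6 = ¬0 = 1
n8 = n7 ⊼ n4 = 1 ⊼ 1 = 0
So n8 = 0.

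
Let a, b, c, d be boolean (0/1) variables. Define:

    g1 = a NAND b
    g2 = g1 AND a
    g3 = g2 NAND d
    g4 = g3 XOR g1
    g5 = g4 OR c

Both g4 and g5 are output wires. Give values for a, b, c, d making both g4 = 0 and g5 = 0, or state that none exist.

a=0, b=1, c=0, d=1

Check with a=0, b=1, c=0, d=1:
g1 = a NAND b = 0 NAND 1 = 1
g2 = g1 AND a = 1 AND 0 = 0
g3 = g2 NAND d = 0 NAND 1 = 1
g4 = g3 XOR g1 = 1 XOR 1 = 0
g5 = g4 OR c = 0 OR 0 = 0
So g4 = 0 and g5 = 0.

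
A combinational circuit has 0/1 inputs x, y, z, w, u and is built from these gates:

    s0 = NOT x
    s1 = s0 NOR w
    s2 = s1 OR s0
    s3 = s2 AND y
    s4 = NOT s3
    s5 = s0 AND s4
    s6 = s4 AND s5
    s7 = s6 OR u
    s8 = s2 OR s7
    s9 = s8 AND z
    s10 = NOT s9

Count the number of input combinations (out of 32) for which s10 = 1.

s10 = NOT s9 must be 1, so s9 = 0.
Enumerating the 32 input combinations, 18 give s10 = 1 and 14 give s10 = 0.

18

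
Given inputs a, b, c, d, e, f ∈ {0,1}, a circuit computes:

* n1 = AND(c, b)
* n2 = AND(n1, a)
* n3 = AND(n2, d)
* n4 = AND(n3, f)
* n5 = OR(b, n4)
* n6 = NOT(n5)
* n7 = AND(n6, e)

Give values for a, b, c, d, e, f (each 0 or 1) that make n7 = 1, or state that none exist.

a=0 b=0 c=0 d=1 e=1 f=1

n7 = AND(n6, e) must be 1, so both n6 = 1 and e = 1.
n6 = NOT(n5) must be 1, so n5 = 0.
Check with a=0 b=0 c=0 d=1 e=1 f=1:
n1 = AND(c, b) = AND(0, 0) = 0
n2 = AND(n1, a) = AND(0, 0) = 0
n3 = AND(n2, d) = AND(0, 1) = 0
n4 = AND(n3, f) = AND(0, 1) = 0
n5 = OR(b, n4) = OR(0, 0) = 0
n6 = NOT(n5) = NOT 0 = 1
n7 = AND(n6, e) = AND(1, 1) = 1
So n7 = 1 as required.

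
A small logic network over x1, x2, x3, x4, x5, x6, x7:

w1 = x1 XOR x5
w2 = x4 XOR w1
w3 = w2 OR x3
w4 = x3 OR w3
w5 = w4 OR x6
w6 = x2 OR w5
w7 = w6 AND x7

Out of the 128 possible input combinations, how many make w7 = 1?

60

w7 = w6 AND x7 must be 1, so both w6 = 1 and x7 = 1.
w6 = x2 OR w5 must be 1, so at least one of x2, w5 is 1.
Enumerating the 128 input combinations, 60 give w7 = 1 and 68 give w7 = 0.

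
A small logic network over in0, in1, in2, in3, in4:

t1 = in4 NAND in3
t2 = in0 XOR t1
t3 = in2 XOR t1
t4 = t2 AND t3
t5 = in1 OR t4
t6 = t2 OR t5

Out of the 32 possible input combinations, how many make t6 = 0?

8

t6 = t2 OR t5 must be 0, so both t2 = 0 and t5 = 0.
Enumerating the 32 input combinations, 8 give t6 = 0 and 24 give t6 = 1.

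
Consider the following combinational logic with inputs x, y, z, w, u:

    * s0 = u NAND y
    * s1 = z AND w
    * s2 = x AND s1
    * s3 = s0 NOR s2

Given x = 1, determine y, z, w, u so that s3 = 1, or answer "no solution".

s3 = s0 NOR s2 must be 1, so both s0 = 0 and s2 = 0.
s0 = u NAND y must be 0, so both u = 1 and y = 1.
Check with x = 1 and y=1, z=0, w=1, u=1:
s0 = u NAND y = 1 NAND 1 = 0
s1 = z AND w = 0 AND 1 = 0
s2 = x AND s1 = 1 AND 0 = 0
s3 = s0 NOR s2 = 0 NOR 0 = 1
So s3 = 1.

y=1, z=0, w=1, u=1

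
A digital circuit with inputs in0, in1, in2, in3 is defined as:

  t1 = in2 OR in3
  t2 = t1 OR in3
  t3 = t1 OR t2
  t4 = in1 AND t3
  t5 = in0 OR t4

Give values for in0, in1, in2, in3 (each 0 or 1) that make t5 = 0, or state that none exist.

Check with in0=0, in1=1, in2=0, in3=0:
t1 = in2 OR in3 = 0 OR 0 = 0
t2 = t1 OR in3 = 0 OR 0 = 0
t3 = t1 OR t2 = 0 OR 0 = 0
t4 = in1 AND t3 = 1 AND 0 = 0
t5 = in0 OR t4 = 0 OR 0 = 0
So t5 = 0 as required.

in0=0, in1=1, in2=0, in3=0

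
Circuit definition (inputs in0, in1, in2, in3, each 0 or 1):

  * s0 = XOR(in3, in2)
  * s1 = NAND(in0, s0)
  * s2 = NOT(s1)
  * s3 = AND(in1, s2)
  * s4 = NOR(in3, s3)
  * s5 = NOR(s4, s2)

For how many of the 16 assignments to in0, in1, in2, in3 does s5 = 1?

6

s5 = NOR(s4, s2) must be 1, so both s4 = 0 and s2 = 0.
s4 = NOR(in3, s3) must be 0, so at least one of in3, s3 is 1.
s2 = NOT(s1) must be 0, so s1 = 1.
Enumerating the 16 input combinations, 6 give s5 = 1 and 10 give s5 = 0.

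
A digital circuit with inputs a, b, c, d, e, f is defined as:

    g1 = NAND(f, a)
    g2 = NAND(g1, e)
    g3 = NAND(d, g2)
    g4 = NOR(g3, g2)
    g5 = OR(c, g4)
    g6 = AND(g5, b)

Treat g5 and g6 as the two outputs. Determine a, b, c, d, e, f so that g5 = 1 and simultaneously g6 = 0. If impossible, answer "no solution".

a=0 b=0 c=1 d=1 e=0 f=0

Check with a=0 b=0 c=1 d=1 e=0 f=0:
g1 = NAND(f, a) = NAND(0, 0) = 1
g2 = NAND(g1, e) = NAND(1, 0) = 1
g3 = NAND(d, g2) = NAND(1, 1) = 0
g4 = NOR(g3, g2) = NOR(0, 1) = 0
g5 = OR(c, g4) = OR(1, 0) = 1
g6 = AND(g5, b) = AND(1, 0) = 0
So g5 = 1 and g6 = 0.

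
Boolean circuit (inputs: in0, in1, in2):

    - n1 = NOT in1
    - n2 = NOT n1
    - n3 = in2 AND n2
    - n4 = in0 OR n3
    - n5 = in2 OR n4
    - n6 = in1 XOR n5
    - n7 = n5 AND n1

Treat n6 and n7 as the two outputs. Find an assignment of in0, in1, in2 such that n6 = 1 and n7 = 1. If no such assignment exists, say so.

Check with in0=1 in1=0 in2=1:
n1 = NOT in1 = NOT 0 = 1
n2 = NOT n1 = NOT 1 = 0
n3 = in2 AND n2 = 1 AND 0 = 0
n4 = in0 OR n3 = 1 OR 0 = 1
n5 = in2 OR n4 = 1 OR 1 = 1
n6 = in1 XOR n5 = 0 XOR 1 = 1
n7 = n5 AND n1 = 1 AND 1 = 1
So n6 = 1 and n7 = 1.

in0=1 in1=0 in2=1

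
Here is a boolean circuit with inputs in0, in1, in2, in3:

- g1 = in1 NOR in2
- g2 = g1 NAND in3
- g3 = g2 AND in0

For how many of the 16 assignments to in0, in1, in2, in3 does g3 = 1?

g3 = g2 AND in0 must be 1, so both g2 = 1 and in0 = 1.
g2 = g1 NAND in3 must be 1, so at least one of g1, in3 is 0.
Enumerating the 16 input combinations, 7 give g3 = 1 and 9 give g3 = 0.

7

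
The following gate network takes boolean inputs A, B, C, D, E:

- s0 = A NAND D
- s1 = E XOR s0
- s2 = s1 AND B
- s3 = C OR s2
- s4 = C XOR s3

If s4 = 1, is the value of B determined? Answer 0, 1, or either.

s4 = C XOR s3 must be 1, so C and s3 differ.
Every assignment with s4 = 1 has B = 1; there are 4 such assignment(s).
  A=0, B=1, C=0, D=0, E=0
  A=0, B=1, C=0, D=1, E=0
  A=1, B=1, C=0, D=0, E=0
  A=1, B=1, C=0, D=1, E=1

1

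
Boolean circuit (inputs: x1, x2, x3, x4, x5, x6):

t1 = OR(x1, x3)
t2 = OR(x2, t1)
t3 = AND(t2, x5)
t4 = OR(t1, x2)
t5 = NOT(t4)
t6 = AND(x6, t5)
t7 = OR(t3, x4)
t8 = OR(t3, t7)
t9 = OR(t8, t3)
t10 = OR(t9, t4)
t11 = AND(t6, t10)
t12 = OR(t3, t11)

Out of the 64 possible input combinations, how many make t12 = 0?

34

t12 = OR(t3, t11) must be 0, so both t3 = 0 and t11 = 0.
t3 = AND(t2, x5) must be 0, so at least one of t2, x5 is 0.
Enumerating the 64 input combinations, 34 give t12 = 0 and 30 give t12 = 1.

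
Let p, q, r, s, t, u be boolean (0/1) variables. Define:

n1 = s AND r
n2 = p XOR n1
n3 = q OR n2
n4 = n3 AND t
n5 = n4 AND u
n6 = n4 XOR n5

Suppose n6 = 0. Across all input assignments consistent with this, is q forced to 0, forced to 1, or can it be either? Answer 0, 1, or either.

either

Both values of q occur among assignments with n6 = 0:
  q=0: p=0, q=0, r=0, s=0, t=0, u=0
  q=1: p=0, q=1, r=0, s=0, t=0, u=0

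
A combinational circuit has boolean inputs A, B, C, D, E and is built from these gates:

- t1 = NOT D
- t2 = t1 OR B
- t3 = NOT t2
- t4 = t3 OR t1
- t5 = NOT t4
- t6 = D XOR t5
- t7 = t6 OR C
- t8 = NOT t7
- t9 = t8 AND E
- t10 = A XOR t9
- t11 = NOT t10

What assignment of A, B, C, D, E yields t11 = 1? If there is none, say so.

A=0, B=1, C=1, D=1, E=0

Check with A=0, B=1, C=1, D=1, E=0:
t1 = NOT D = NOT 1 = 0
t2 = t1 OR B = 0 OR 1 = 1
t3 = NOT t2 = NOT 1 = 0
t4 = t3 OR t1 = 0 OR 0 = 0
t5 = NOT t4 = NOT 0 = 1
t6 = D XOR t5 = 1 XOR 1 = 0
t7 = t6 OR C = 0 OR 1 = 1
t8 = NOT t7 = NOT 1 = 0
t9 = t8 AND E = 0 AND 0 = 0
t10 = A XOR t9 = 0 XOR 0 = 0
t11 = NOT t10 = NOT 0 = 1
So t11 = 1 as required.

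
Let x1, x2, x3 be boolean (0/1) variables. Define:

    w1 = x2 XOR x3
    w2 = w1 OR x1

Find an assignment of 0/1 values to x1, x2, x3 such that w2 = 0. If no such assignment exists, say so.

w2 = w1 OR x1 must be 0, so both w1 = 0 and x1 = 0.
Check with x1=0, x2=1, x3=1:
w1 = x2 XOR x3 = 1 XOR 1 = 0
w2 = w1 OR x1 = 0 OR 0 = 0
So w2 = 0 as required.

x1=0, x2=1, x3=1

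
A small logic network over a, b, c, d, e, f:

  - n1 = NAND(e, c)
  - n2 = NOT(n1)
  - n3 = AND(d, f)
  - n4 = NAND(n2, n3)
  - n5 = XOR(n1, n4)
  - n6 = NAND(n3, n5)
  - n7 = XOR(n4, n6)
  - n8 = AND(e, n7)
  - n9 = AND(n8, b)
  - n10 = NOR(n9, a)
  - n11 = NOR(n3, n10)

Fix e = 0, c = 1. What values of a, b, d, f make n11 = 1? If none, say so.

Check with e = 0, c = 1 and a=1, b=1, d=1, f=0:
n1 = NAND(e, c) = NAND(0, 1) = 1
n2 = NOT(n1) = NOT 1 = 0
n3 = AND(d, f) = AND(1, 0) = 0
n4 = NAND(n2, n3) = NAND(0, 0) = 1
n5 = XOR(n1, n4) = XOR(1, 1) = 0
n6 = NAND(n3, n5) = NAND(0, 0) = 1
n7 = XOR(n4, n6) = XOR(1, 1) = 0
n8 = AND(e, n7) = AND(0, 0) = 0
n9 = AND(n8, b) = AND(0, 1) = 0
n10 = NOR(n9, a) = NOR(0, 1) = 0
n11 = NOR(n3, n10) = NOR(0, 0) = 1
So n11 = 1.

a=1, b=1, d=1, f=0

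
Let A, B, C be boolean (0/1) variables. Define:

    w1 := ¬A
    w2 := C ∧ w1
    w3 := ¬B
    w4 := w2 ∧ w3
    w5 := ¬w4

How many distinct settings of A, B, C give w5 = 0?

1

w5 = ¬w4 must be 0, so w4 = 1.
w4 = w2 ∧ w3 must be 1, so both w2 = 1 and w3 = 1.
Enumerating the 8 input combinations, 1 give w5 = 0 and 7 give w5 = 1.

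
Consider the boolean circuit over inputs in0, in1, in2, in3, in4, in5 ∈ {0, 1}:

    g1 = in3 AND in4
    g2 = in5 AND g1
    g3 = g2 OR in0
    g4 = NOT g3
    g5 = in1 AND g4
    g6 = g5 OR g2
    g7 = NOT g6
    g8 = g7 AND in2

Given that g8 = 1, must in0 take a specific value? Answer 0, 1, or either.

Both values of in0 occur among assignments with g8 = 1:
  in0=0: in0=0, in1=0, in2=1, in3=0, in4=0, in5=0
  in0=1: in0=1, in1=0, in2=1, in3=0, in4=0, in5=0

either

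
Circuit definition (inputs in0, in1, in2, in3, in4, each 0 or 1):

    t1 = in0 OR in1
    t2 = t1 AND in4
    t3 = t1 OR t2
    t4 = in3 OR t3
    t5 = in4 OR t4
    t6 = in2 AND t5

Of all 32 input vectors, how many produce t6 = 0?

t6 = in2 AND t5 must be 0, so at least one of in2, t5 is 0.
Enumerating the 32 input combinations, 17 give t6 = 0 and 15 give t6 = 1.

17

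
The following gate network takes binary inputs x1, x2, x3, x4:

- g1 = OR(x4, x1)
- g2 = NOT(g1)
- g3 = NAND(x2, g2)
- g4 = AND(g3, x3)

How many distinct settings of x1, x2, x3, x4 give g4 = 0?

9

g4 = AND(g3, x3) must be 0, so at least one of g3, x3 is 0.
Enumerating the 16 input combinations, 9 give g4 = 0 and 7 give g4 = 1.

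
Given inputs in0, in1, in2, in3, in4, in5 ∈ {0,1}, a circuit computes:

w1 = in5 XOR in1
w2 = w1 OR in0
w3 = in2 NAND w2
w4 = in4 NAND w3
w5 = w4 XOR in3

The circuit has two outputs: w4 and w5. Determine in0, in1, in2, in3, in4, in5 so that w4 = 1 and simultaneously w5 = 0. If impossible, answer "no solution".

Check with in0=1, in1=1, in2=1, in3=1, in4=0, in5=1:
w1 = in5 XOR in1 = 1 XOR 1 = 0
w2 = w1 OR in0 = 0 OR 1 = 1
w3 = in2 NAND w2 = 1 NAND 1 = 0
w4 = in4 NAND w3 = 0 NAND 0 = 1
w5 = w4 XOR in3 = 1 XOR 1 = 0
So w4 = 1 and w5 = 0.

in0=1, in1=1, in2=1, in3=1, in4=0, in5=1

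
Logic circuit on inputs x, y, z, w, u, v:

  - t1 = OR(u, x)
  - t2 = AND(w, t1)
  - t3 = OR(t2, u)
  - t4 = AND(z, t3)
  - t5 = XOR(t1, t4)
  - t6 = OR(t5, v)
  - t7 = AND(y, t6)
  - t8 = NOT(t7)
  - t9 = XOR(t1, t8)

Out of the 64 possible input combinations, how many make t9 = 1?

31

t9 = XOR(t1, t8) must be 1, so t1 and t8 differ.
Enumerating the 64 input combinations, 31 give t9 = 1 and 33 give t9 = 0.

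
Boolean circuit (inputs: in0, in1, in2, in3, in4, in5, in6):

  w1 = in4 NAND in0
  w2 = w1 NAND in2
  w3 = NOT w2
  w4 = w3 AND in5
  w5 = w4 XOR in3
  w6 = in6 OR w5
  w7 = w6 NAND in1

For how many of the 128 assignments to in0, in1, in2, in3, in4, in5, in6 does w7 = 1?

80

w7 = w6 NAND in1 must be 1, so at least one of w6, in1 is 0.
Enumerating the 128 input combinations, 80 give w7 = 1 and 48 give w7 = 0.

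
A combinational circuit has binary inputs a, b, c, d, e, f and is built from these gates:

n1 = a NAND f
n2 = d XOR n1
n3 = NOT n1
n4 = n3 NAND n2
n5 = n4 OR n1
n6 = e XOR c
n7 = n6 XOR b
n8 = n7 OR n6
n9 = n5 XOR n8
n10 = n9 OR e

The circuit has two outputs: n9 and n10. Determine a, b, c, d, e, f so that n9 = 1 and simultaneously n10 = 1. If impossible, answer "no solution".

Check with a=0 b=0 c=1 d=1 e=1 f=0:
n1 = a NAND f = 0 NAND 0 = 1
n2 = d XOR n1 = 1 XOR 1 = 0
n3 = NOT n1 = NOT 1 = 0
n4 = n3 NAND n2 = 0 NAND 0 = 1
n5 = n4 OR n1 = 1 OR 1 = 1
n6 = e XOR c = 1 XOR 1 = 0
n7 = n6 XOR b = 0 XOR 0 = 0
n8 = n7 OR n6 = 0 OR 0 = 0
n9 = n5 XOR n8 = 1 XOR 0 = 1
n10 = n9 OR e = 1 OR 1 = 1
So n9 = 1 and n10 = 1.

a=0 b=0 c=1 d=1 e=1 f=0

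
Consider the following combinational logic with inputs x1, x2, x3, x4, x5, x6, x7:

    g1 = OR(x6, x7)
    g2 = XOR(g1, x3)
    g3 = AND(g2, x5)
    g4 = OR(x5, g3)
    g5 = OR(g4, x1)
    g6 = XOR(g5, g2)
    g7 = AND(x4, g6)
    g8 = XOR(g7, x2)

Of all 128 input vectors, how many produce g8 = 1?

g8 = XOR(g7, x2) must be 1, so g7 and x2 differ.
Enumerating the 128 input combinations, 64 give g8 = 1 and 64 give g8 = 0.

64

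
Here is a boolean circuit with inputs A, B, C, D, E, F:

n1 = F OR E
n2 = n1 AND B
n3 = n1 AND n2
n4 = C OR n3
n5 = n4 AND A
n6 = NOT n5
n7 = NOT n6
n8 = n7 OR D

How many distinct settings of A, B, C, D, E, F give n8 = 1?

43

n8 = n7 OR D must be 1, so at least one of n7, D is 1.
Enumerating the 64 input combinations, 43 give n8 = 1 and 21 give n8 = 0.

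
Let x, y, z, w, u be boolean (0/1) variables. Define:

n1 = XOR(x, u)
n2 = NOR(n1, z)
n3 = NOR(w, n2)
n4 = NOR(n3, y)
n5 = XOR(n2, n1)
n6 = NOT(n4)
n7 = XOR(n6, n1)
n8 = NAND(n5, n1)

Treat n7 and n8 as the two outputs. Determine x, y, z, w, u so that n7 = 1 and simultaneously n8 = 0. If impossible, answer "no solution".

Check with x=0, y=0, z=0, w=1, u=1:
n1 = XOR(x, u) = XOR(0, 1) = 1
n2 = NOR(n1, z) = NOR(1, 0) = 0
n3 = NOR(w, n2) = NOR(1, 0) = 0
n4 = NOR(n3, y) = NOR(0, 0) = 1
n5 = XOR(n2, n1) = XOR(0, 1) = 1
n6 = NOT(n4) = NOT 1 = 0
n7 = XOR(n6, n1) = XOR(0, 1) = 1
n8 = NAND(n5, n1) = NAND(1, 1) = 0
So n7 = 1 and n8 = 0.

x=0, y=0, z=0, w=1, u=1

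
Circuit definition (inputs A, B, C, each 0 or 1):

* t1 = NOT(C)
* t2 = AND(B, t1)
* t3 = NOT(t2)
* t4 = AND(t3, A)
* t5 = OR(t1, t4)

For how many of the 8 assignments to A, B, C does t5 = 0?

t5 = OR(t1, t4) must be 0, so both t1 = 0 and t4 = 0.
Satisfying assignments:
  A=0, B=0, C=1
  A=0, B=1, C=1

2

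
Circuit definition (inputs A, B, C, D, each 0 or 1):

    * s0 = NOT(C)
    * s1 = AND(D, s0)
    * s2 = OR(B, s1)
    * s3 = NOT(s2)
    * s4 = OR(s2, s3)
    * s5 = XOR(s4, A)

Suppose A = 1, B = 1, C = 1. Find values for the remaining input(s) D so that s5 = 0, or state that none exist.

s5 = XOR(s4, A) must be 0, so s4 and A are equal.
Check with A = 1, B = 1, C = 1 and D=1:
s0 = NOT(C) = NOT 1 = 0
s1 = AND(D, s0) = AND(1, 0) = 0
s2 = OR(B, s1) = OR(1, 0) = 1
s3 = NOT(s2) = NOT 1 = 0
s4 = OR(s2, s3) = OR(1, 0) = 1
s5 = XOR(s4, A) = XOR(1, 1) = 0
So s5 = 0.

D=1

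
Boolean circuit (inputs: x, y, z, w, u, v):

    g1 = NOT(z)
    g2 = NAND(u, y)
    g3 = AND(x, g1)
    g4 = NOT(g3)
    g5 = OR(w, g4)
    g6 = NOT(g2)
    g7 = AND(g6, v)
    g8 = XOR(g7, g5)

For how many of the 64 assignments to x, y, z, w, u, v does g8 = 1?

50

g8 = XOR(g7, g5) must be 1, so g7 and g5 differ.
Enumerating the 64 input combinations, 50 give g8 = 1 and 14 give g8 = 0.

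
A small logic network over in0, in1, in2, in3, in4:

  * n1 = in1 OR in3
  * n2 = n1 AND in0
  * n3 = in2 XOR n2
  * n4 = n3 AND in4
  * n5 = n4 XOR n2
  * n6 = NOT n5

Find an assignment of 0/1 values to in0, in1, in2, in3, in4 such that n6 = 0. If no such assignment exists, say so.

n6 = NOT n5 must be 0, so n5 = 1.
n5 = n4 XOR n2 must be 1, so n4 and n2 differ.
Check with in0=1, in1=0, in2=1, in3=1, in4=0:
n1 = in1 OR in3 = 0 OR 1 = 1
n2 = n1 AND in0 = 1 AND 1 = 1
n3 = in2 XOR n2 = 1 XOR 1 = 0
n4 = n3 AND in4 = 0 AND 0 = 0
n5 = n4 XOR n2 = 0 XOR 1 = 1
n6 = NOT n5 = NOT 1 = 0
So n6 = 0 as required.

in0=1, in1=0, in2=1, in3=1, in4=0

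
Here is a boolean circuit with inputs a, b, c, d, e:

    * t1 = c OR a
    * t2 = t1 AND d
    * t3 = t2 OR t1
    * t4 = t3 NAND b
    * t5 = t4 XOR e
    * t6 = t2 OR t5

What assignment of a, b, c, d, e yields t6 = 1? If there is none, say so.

t6 = t2 OR t5 must be 1, so at least one of t2, t5 is 1.
Check with a=0, b=0, c=1, d=1, e=1:
t1 = c OR a = 1 OR 0 = 1
t2 = t1 AND d = 1 AND 1 = 1
t3 = t2 OR t1 = 1 OR 1 = 1
t4 = t3 NAND b = 1 NAND 0 = 1
t5 = t4 XOR e = 1 XOR 1 = 0
t6 = t2 OR t5 = 1 OR 0 = 1
So t6 = 1 as required.

a=0, b=0, c=1, d=1, e=1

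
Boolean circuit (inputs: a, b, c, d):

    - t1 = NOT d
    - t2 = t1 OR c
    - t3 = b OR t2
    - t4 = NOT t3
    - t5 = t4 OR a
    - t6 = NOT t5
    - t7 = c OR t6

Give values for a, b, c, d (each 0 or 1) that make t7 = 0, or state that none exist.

t7 = c OR t6 must be 0, so both c = 0 and t6 = 0.
t6 = NOT t5 must be 0, so t5 = 1.
Check with a=1, b=1, c=0, d=1:
t1 = NOT d = NOT 1 = 0
t2 = t1 OR c = 0 OR 0 = 0
t3 = b OR t2 = 1 OR 0 = 1
t4 = NOT t3 = NOT 1 = 0
t5 = t4 OR a = 0 OR 1 = 1
t6 = NOT t5 = NOT 1 = 0
t7 = c OR t6 = 0 OR 0 = 0
So t7 = 0 as required.

a=1, b=1, c=0, d=1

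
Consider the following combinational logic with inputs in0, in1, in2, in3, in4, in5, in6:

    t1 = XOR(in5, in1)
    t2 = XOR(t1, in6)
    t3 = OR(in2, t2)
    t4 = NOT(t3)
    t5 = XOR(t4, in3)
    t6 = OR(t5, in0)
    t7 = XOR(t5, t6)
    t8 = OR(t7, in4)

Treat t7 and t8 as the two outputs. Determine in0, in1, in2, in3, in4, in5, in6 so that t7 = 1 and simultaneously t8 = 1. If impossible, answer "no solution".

Check with in0=1 in1=1 in2=1 in3=0 in4=0 in5=1 in6=1:
t1 = XOR(in5, in1) = XOR(1, 1) = 0
t2 = XOR(t1, in6) = XOR(0, 1) = 1
t3 = OR(in2, t2) = OR(1, 1) = 1
t4 = NOT(t3) = NOT 1 = 0
t5 = XOR(t4, in3) = XOR(0, 0) = 0
t6 = OR(t5, in0) = OR(0, 1) = 1
t7 = XOR(t5, t6) = XOR(0, 1) = 1
t8 = OR(t7, in4) = OR(1, 0) = 1
So t7 = 1 and t8 = 1.

in0=1 in1=1 in2=1 in3=0 in4=0 in5=1 in6=1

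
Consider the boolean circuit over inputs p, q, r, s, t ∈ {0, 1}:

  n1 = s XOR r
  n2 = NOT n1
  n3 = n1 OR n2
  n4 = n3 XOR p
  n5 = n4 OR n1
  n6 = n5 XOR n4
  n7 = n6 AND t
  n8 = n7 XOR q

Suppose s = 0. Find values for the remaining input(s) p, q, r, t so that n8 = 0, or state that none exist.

p=1 q=0 r=1 t=0

Check with s = 0 and p=1, q=0, r=1, t=0:
n1 = s XOR r = 0 XOR 1 = 1
n2 = NOT n1 = NOT 1 = 0
n3 = n1 OR n2 = 1 OR 0 = 1
n4 = n3 XOR p = 1 XOR 1 = 0
n5 = n4 OR n1 = 0 OR 1 = 1
n6 = n5 XOR n4 = 1 XOR 0 = 1
n7 = n6 AND t = 1 AND 0 = 0
n8 = n7 XOR q = 0 XOR 0 = 0
So n8 = 0.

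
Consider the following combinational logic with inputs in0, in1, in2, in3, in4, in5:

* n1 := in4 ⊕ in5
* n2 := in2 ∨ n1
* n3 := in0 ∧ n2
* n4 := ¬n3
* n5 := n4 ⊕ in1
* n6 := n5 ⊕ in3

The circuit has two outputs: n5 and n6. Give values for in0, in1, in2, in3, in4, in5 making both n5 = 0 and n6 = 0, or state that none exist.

in0=0 in1=1 in2=1 in3=0 in4=0 in5=0

Check with in0=0 in1=1 in2=1 in3=0 in4=0 in5=0:
n1 = in4 ⊕ in5 = 0 ⊕ 0 = 0
n2 = in2 ∨ n1 = 1 ∨ 0 = 1
n3 = in0 ∧ n2 = 0 ∧ 1 = 0
n4 = ¬n3 = ¬0 = 1
n5 = n4 ⊕ in1 = 1 ⊕ 1 = 0
n6 = n5 ⊕ in3 = 0 ⊕ 0 = 0
So n5 = 0 and n6 = 0.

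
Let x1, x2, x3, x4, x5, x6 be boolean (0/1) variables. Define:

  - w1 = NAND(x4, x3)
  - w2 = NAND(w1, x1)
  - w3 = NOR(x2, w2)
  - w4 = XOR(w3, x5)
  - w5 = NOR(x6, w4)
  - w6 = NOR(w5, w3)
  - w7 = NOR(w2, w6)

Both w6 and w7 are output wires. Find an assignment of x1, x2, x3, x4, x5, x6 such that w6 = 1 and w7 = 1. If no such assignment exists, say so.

Across all 64 input combinations, none give both w6 = 1 and w7 = 1.

no solution exists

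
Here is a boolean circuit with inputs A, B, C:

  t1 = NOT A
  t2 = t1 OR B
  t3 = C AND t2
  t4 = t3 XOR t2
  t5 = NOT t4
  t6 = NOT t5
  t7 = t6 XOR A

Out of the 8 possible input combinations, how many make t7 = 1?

t7 = t6 XOR A must be 1, so t6 and A differ.
Enumerating the 8 input combinations, 5 give t7 = 1 and 3 give t7 = 0.

5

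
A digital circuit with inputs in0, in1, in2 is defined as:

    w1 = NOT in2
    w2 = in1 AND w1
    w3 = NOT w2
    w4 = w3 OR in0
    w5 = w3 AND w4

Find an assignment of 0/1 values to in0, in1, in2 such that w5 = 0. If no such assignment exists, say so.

w5 = w3 AND w4 must be 0, so at least one of w3, w4 is 0.
Check with in0=0, in1=1, in2=0:
w1 = NOT in2 = NOT 0 = 1
w2 = in1 AND w1 = 1 AND 1 = 1
w3 = NOT w2 = NOT 1 = 0
w4 = w3 OR in0 = 0 OR 0 = 0
w5 = w3 AND w4 = 0 AND 0 = 0
So w5 = 0 as required.

in0=0, in1=1, in2=0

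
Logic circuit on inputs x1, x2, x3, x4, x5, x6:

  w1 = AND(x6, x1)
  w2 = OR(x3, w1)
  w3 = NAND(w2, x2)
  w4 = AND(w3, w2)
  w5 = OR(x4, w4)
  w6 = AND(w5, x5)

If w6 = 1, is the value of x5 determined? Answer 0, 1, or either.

w6 = AND(w5, x5) must be 1, so both w5 = 1 and x5 = 1.
w5 = OR(x4, w4) must be 1, so at least one of x4, w4 is 1.
Every assignment with w6 = 1 has x5 = 1; there are 21 such assignment(s).

1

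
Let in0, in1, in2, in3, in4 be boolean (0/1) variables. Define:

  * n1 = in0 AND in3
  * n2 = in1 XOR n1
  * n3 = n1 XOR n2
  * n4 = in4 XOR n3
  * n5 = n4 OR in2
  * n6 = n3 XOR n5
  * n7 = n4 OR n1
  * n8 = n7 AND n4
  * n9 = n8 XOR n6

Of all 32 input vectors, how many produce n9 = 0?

16

n9 = n8 XOR n6 must be 0, so n8 and n6 are equal.
Enumerating the 32 input combinations, 16 give n9 = 0 and 16 give n9 = 1.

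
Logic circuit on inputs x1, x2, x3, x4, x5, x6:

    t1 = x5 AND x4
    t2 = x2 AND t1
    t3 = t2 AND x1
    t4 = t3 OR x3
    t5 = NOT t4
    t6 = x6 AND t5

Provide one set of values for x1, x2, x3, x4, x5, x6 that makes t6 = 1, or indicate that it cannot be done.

x1=0 x2=1 x3=0 x4=1 x5=1 x6=1

t6 = x6 AND t5 must be 1, so both x6 = 1 and t5 = 1.
t5 = NOT t4 must be 1, so t4 = 0.
t4 = t3 OR x3 must be 0, so both t3 = 0 and x3 = 0.
Check with x1=0 x2=1 x3=0 x4=1 x5=1 x6=1:
t1 = x5 AND x4 = 1 AND 1 = 1
t2 = x2 AND t1 = 1 AND 1 = 1
t3 = t2 AND x1 = 1 AND 0 = 0
t4 = t3 OR x3 = 0 OR 0 = 0
t5 = NOT t4 = NOT 0 = 1
t6 = x6 AND t5 = 1 AND 1 = 1
So t6 = 1 as required.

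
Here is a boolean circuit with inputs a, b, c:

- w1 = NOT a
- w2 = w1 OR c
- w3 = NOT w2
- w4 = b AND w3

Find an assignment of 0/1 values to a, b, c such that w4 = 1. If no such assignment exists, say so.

a=1, b=1, c=0

Check with a=1, b=1, c=0:
w1 = NOT a = NOT 1 = 0
w2 = w1 OR c = 0 OR 0 = 0
w3 = NOT w2 = NOT 0 = 1
w4 = b AND w3 = 1 AND 1 = 1
So w4 = 1 as required.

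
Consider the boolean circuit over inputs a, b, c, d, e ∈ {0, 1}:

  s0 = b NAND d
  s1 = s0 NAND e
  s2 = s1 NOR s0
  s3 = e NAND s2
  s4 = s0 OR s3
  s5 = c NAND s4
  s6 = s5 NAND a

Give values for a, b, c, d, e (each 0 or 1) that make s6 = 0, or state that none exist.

s6 = s5 NAND a must be 0, so both s5 = 1 and a = 1.
s5 = c NAND s4 must be 1, so at least one of c, s4 is 0.
Check with a=1, b=1, c=0, d=1, e=1:
s0 = b NAND d = 1 NAND 1 = 0
s1 = s0 NAND e = 0 NAND 1 = 1
s2 = s1 NOR s0 = 1 NOR 0 = 0
s3 = e NAND s2 = 1 NAND 0 = 1
s4 = s0 OR s3 = 0 OR 1 = 1
s5 = c NAND s4 = 0 NAND 1 = 1
s6 = s5 NAND a = 1 NAND 1 = 0
So s6 = 0 as required.

a=1, b=1, c=0, d=1, e=1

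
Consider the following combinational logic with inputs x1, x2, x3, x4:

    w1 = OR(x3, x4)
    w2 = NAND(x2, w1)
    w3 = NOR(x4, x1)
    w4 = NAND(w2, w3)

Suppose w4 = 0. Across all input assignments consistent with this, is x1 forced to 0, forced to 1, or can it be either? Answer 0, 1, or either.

w4 = NAND(w2, w3) must be 0, so both w2 = 1 and w3 = 1.
Every assignment with w4 = 0 has x1 = 0; there are 3 such assignment(s).
  x1=0, x2=0, x3=0, x4=0
  x1=0, x2=0, x3=1, x4=0
  x1=0, x2=1, x3=0, x4=0

0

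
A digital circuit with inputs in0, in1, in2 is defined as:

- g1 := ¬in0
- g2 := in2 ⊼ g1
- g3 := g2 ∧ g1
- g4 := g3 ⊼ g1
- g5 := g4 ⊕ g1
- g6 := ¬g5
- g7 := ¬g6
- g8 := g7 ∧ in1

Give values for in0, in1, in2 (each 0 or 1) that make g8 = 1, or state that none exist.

g8 = g7 ∧ in1 must be 1, so both g7 = 1 and in1 = 1.
g7 = ¬g6 must be 1, so g6 = 0.
Check with in0=0, in1=1, in2=0:
g1 = ¬in0 = ¬0 = 1
g2 = in2 ⊼ g1 = 0 ⊼ 1 = 1
g3 = g2 ∧ g1 = 1 ∧ 1 = 1
g4 = g3 ⊼ g1 = 1 ⊼ 1 = 0
g5 = g4 ⊕ g1 = 0 ⊕ 1 = 1
g6 = ¬g5 = ¬1 = 0
g7 = ¬g6 = ¬0 = 1
g8 = g7 ∧ in1 = 1 ∧ 1 = 1
So g8 = 1 as required.

in0=0, in1=1, in2=0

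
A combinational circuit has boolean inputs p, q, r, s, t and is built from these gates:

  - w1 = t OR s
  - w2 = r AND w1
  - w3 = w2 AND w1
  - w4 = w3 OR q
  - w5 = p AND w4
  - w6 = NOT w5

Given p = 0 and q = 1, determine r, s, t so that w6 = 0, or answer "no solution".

With p = 0 and q = 1 fixed, none of the 8 settings of r, s, t give w6 = 0.
For example, with r=1, s=1, t=1:
w1 = t OR s = 1 OR 1 = 1
w2 = r AND w1 = 1 AND 1 = 1
w3 = w2 AND w1 = 1 AND 1 = 1
w4 = w3 OR q = 1 OR 1 = 1
w5 = p AND w4 = 0 AND 1 = 0
w6 = NOT w5 = NOT 0 = 1
giving w6 = 1 ≠ 0.

no solution exists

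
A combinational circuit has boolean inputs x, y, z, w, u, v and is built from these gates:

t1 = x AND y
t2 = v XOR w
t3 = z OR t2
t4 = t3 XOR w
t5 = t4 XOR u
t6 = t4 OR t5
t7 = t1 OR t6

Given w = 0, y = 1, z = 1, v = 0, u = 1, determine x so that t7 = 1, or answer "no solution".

t7 = t1 OR t6 must be 1, so at least one of t1, t6 is 1.
Check with w = 0, y = 1, z = 1, v = 0, u = 1 and x=0:
t1 = x AND y = 0 AND 1 = 0
t2 = v XOR w = 0 XOR 0 = 0
t3 = z OR t2 = 1 OR 0 = 1
t4 = t3 XOR w = 1 XOR 0 = 1
t5 = t4 XOR u = 1 XOR 1 = 0
t6 = t4 OR t5 = 1 OR 0 = 1
t7 = t1 OR t6 = 0 OR 1 = 1
So t7 = 1.

x=0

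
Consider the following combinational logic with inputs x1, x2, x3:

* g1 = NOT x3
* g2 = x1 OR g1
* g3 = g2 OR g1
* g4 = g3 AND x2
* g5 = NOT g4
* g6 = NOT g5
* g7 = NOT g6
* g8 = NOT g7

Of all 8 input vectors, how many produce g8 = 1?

g8 = NOT g7 must be 1, so g7 = 0.
g7 = NOT g6 must be 0, so g6 = 1.
Satisfying assignments:
  x1=0, x2=1, x3=0
  x1=1, x2=1, x3=0
  x1=1, x2=1, x3=1

3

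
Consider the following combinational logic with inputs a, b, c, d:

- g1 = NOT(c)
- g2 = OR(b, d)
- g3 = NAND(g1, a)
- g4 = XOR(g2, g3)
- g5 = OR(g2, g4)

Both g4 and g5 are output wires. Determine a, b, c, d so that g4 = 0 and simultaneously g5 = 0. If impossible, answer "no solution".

Check with a=1, b=0, c=0, d=0:
g1 = NOT(c) = NOT 0 = 1
g2 = OR(b, d) = OR(0, 0) = 0
g3 = NAND(g1, a) = NAND(1, 1) = 0
g4 = XOR(g2, g3) = XOR(0, 0) = 0
g5 = OR(g2, g4) = OR(0, 0) = 0
So g4 = 0 and g5 = 0.

a=1, b=0, c=0, d=0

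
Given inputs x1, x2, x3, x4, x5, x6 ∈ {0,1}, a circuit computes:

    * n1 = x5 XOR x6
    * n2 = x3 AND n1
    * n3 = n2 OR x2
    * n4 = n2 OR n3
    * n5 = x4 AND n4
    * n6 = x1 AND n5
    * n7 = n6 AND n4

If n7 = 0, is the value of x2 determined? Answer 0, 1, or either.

either

Both values of x2 occur among assignments with n7 = 0:
  x2=0: x1=0, x2=0, x3=0, x4=0, x5=0, x6=0
  x2=1: x1=0, x2=1, x3=0, x4=0, x5=0, x6=0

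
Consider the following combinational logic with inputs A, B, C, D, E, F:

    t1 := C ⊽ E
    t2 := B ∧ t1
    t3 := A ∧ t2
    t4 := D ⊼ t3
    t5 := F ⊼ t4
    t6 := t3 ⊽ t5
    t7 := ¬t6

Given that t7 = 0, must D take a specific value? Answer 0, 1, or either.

Both values of D occur among assignments with t7 = 0:
  D=0: A=0, B=0, C=0, D=0, E=0, F=1
  D=1: A=0, B=0, C=0, D=1, E=0, F=1

either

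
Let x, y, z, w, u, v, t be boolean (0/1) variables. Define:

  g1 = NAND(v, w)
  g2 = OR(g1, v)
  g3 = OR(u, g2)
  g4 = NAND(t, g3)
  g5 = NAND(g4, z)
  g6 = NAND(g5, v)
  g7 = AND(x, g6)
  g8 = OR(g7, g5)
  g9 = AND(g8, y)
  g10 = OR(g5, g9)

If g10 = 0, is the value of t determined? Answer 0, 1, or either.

0

g10 = OR(g5, g9) must be 0, so both g5 = 0 and g9 = 0.
g5 = NAND(g4, z) must be 0, so both g4 = 1 and z = 1.
Every assignment with g10 = 0 has t = 0; there are 24 such assignment(s).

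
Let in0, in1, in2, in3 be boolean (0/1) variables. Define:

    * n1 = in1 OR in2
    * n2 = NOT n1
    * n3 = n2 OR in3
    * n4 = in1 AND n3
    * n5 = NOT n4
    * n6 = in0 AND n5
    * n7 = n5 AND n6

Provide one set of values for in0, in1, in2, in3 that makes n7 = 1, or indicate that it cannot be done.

n7 = n5 AND n6 must be 1, so both n5 = 1 and n6 = 1.
Check with in0=1, in1=0, in2=0, in3=1:
n1 = in1 OR in2 = 0 OR 0 = 0
n2 = NOT n1 = NOT 0 = 1
n3 = n2 OR in3 = 1 OR 1 = 1
n4 = in1 AND n3 = 0 AND 1 = 0
n5 = NOT n4 = NOT 0 = 1
n6 = in0 AND n5 = 1 AND 1 = 1
n7 = n5 AND n6 = 1 AND 1 = 1
So n7 = 1 as required.

in0=1, in1=0, in2=0, in3=1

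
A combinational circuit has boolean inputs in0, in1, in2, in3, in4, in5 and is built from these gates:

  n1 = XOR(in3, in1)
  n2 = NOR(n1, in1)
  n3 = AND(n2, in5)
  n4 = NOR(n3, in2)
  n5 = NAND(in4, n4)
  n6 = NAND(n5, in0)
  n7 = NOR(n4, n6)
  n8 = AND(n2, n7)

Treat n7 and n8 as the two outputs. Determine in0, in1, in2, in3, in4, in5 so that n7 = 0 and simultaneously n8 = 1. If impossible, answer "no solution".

no solution exists

Across all 64 input combinations, none give both n7 = 0 and n8 = 1.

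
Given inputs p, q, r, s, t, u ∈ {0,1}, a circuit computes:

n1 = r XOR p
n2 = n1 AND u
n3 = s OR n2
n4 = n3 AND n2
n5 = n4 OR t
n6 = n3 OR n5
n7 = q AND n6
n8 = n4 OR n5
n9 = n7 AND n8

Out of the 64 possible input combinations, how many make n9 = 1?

20

n9 = n7 AND n8 must be 1, so both n7 = 1 and n8 = 1.
n7 = q AND n6 must be 1, so both q = 1 and n6 = 1.
n8 = n4 OR n5 must be 1, so at least one of n4, n5 is 1.
Enumerating the 64 input combinations, 20 give n9 = 1 and 44 give n9 = 0.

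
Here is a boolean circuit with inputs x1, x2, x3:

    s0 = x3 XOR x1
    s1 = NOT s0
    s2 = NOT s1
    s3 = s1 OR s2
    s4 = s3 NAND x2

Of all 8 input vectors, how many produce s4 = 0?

s4 = s3 NAND x2 must be 0, so both s3 = 1 and x2 = 1.
s3 = s1 OR s2 must be 1, so at least one of s1, s2 is 1.
Enumerating the 8 input combinations, 4 give s4 = 0 and 4 give s4 = 1.

4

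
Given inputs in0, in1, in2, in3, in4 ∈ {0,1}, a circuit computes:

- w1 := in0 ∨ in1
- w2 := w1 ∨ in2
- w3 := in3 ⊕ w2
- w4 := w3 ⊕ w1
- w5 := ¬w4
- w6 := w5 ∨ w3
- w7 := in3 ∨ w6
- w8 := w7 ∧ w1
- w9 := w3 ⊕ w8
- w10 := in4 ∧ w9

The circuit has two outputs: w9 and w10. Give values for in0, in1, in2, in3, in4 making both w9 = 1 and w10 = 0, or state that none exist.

Check with in0=1, in1=1, in2=0, in3=1, in4=0:
w1 = in0 ∨ in1 = 1 ∨ 1 = 1
w2 = w1 ∨ in2 = 1 ∨ 0 = 1
w3 = in3 ⊕ w2 = 1 ⊕ 1 = 0
w4 = w3 ⊕ w1 = 0 ⊕ 1 = 1
w5 = ¬w4 = ¬1 = 0
w6 = w5 ∨ w3 = 0 ∨ 0 = 0
w7 = in3 ∨ w6 = 1 ∨ 0 = 1
w8 = w7 ∧ w1 = 1 ∧ 1 = 1
w9 = w3 ⊕ w8 = 0 ⊕ 1 = 1
w10 = in4 ∧ w9 = 0 ∧ 1 = 0
So w9 = 1 and w10 = 0.

in0=1, in1=1, in2=0, in3=1, in4=0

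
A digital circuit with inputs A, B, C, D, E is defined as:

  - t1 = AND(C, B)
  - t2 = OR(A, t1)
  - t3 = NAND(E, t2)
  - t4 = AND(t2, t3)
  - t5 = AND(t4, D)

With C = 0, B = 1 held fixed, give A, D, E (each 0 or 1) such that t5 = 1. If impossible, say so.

A=1, D=1, E=0

Check with C = 0, B = 1 and A=1, D=1, E=0:
t1 = AND(C, B) = AND(0, 1) = 0
t2 = OR(A, t1) = OR(1, 0) = 1
t3 = NAND(E, t2) = NAND(0, 1) = 1
t4 = AND(t2, t3) = AND(1, 1) = 1
t5 = AND(t4, D) = AND(1, 1) = 1
So t5 = 1.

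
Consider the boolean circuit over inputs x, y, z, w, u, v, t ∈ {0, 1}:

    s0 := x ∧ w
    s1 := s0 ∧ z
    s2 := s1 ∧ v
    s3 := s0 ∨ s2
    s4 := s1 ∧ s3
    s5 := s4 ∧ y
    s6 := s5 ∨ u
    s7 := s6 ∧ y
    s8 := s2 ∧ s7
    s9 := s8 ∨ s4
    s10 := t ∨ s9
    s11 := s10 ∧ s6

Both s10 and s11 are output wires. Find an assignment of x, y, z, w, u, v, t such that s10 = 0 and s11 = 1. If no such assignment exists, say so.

Across all 128 input combinations, none give both s10 = 0 and s11 = 1.

no solution exists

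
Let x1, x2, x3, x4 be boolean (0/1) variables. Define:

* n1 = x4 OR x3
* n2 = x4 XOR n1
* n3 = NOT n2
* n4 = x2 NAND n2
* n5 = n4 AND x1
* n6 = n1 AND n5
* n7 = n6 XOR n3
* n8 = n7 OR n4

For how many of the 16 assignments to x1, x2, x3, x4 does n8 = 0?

2

n8 = n7 OR n4 must be 0, so both n7 = 0 and n4 = 0.
Satisfying assignments:
  x1=0, x2=1, x3=1, x4=0
  x1=1, x2=1, x3=1, x4=0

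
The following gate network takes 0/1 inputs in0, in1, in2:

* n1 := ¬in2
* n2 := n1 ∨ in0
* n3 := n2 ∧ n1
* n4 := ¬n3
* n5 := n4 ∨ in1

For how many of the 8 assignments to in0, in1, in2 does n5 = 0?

2

n5 = n4 ∨ in1 must be 0, so both n4 = 0 and in1 = 0.
Satisfying assignments:
  in0=0, in1=0, in2=0
  in0=1, in1=0, in2=0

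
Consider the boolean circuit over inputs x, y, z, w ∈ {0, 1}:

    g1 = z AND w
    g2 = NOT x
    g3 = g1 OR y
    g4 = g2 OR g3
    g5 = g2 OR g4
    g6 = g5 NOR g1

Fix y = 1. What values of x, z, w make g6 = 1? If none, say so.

With y = 1 fixed, none of the 8 settings of x, z, w give g6 = 1.
For example, with x=0, z=0, w=0:
g1 = z AND w = 0 AND 0 = 0
g2 = NOT x = NOT 0 = 1
g3 = g1 OR y = 0 OR 1 = 1
g4 = g2 OR g3 = 1 OR 1 = 1
g5 = g2 OR g4 = 1 OR 1 = 1
g6 = g5 NOR g1 = 1 NOR 0 = 0
giving g6 = 0 ≠ 1.

no solution exists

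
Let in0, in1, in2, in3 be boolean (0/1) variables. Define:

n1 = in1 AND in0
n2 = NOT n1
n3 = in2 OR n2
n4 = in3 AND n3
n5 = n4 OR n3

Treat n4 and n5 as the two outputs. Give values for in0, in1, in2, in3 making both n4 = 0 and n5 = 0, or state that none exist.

Check with in0=1, in1=1, in2=0, in3=0:
n1 = in1 AND in0 = 1 AND 1 = 1
n2 = NOT n1 = NOT 1 = 0
n3 = in2 OR n2 = 0 OR 0 = 0
n4 = in3 AND n3 = 0 AND 0 = 0
n5 = n4 OR n3 = 0 OR 0 = 0
So n4 = 0 and n5 = 0.

in0=1, in1=1, in2=0, in3=0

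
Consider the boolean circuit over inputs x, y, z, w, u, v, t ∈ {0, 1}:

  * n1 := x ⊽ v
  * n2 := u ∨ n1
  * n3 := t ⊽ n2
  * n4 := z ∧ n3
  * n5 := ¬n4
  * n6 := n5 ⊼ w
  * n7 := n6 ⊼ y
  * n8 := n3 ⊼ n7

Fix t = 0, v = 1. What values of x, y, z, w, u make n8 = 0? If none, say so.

x=1, y=0, z=0, w=0, u=0

Check with t = 0, v = 1 and x=1, y=0, z=0, w=0, u=0:
n1 = x ⊽ v = 1 ⊽ 1 = 0
n2 = u ∨ n1 = 0 ∨ 0 = 0
n3 = t ⊽ n2 = 0 ⊽ 0 = 1
n4 = z ∧ n3 = 0 ∧ 1 = 0
n5 = ¬n4 = ¬0 = 1
n6 = n5 ⊼ w = 1 ⊼ 0 = 1
n7 = n6 ⊼ y = 1 ⊼ 0 = 1
n8 = n3 ⊼ n7 = 1 ⊼ 1 = 0
So n8 = 0.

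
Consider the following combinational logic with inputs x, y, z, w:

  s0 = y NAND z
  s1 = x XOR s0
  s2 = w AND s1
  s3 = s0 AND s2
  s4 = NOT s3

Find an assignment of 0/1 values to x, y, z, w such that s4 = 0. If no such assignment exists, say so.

x=0, y=0, z=1, w=1

s4 = NOT s3 must be 0, so s3 = 1.
s3 = s0 AND s2 must be 1, so both s0 = 1 and s2 = 1.
s0 = y NAND z must be 1, so at least one of y, z is 0.
Check with x=0, y=0, z=1, w=1:
s0 = y NAND z = 0 NAND 1 = 1
s1 = x XOR s0 = 0 XOR 1 = 1
s2 = w AND s1 = 1 AND 1 = 1
s3 = s0 AND s2 = 1 AND 1 = 1
s4 = NOT s3 = NOT 1 = 0
So s4 = 0 as required.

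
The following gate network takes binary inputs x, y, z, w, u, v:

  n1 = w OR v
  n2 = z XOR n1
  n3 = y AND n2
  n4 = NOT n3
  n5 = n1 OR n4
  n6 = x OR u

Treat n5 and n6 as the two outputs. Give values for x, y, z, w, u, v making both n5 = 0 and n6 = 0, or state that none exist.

Check with x=0, y=1, z=1, w=0, u=0, v=0:
n1 = w OR v = 0 OR 0 = 0
n2 = z XOR n1 = 1 XOR 0 = 1
n3 = y AND n2 = 1 AND 1 = 1
n4 = NOT n3 = NOT 1 = 0
n5 = n1 OR n4 = 0 OR 0 = 0
n6 = x OR u = 0 OR 0 = 0
So n5 = 0 and n6 = 0.

x=0, y=1, z=1, w=0, u=0, v=0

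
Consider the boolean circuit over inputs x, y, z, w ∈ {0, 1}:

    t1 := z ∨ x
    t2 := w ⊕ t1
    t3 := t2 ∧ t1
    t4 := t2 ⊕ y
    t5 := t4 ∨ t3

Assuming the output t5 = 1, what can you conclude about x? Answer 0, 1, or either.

either

Both values of x occur among assignments with t5 = 1:
  x=0: x=0, y=0, z=0, w=1
  x=1: x=1, y=0, z=0, w=0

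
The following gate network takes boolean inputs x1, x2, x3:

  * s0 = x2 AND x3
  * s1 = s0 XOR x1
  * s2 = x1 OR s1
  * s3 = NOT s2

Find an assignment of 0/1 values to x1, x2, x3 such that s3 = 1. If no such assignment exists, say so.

s3 = NOT s2 must be 1, so s2 = 0.
s2 = x1 OR s1 must be 0, so both x1 = 0 and s1 = 0.
s1 = s0 XOR x1 must be 0, so s0 and x1 are equal.
Check with x1=0 x2=1 x3=0:
s0 = x2 AND x3 = 1 AND 0 = 0
s1 = s0 XOR x1 = 0 XOR 0 = 0
s2 = x1 OR s1 = 0 OR 0 = 0
s3 = NOT s2 = NOT 0 = 1
So s3 = 1 as required.

x1=0 x2=1 x3=0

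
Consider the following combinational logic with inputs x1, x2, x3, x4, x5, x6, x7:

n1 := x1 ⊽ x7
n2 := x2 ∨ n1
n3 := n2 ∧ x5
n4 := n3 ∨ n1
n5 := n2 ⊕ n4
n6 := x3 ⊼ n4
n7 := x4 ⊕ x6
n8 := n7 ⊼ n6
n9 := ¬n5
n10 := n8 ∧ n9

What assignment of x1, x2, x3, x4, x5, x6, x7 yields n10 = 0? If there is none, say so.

n10 = n8 ∧ n9 must be 0, so at least one of n8, n9 is 0.
Check with x1=0, x2=0, x3=1, x4=0, x5=0, x6=1, x7=1:
n1 = x1 ⊽ x7 = 0 ⊽ 1 = 0
n2 = x2 ∨ n1 = 0 ∨ 0 = 0
n3 = n2 ∧ x5 = 0 ∧ 0 = 0
n4 = n3 ∨ n1 = 0 ∨ 0 = 0
n5 = n2 ⊕ n4 = 0 ⊕ 0 = 0
n6 = x3 ⊼ n4 = 1 ⊼ 0 = 1
n7 = x4 ⊕ x6 = 0 ⊕ 1 = 1
n8 = n7 ⊼ n6 = 1 ⊼ 1 = 0
n9 = ¬n5 = ¬0 = 1
n10 = n8 ∧ n9 = 0 ∧ 1 = 0
So n10 = 0 as required.

x1=0, x2=0, x3=1, x4=0, x5=0, x6=1, x7=1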